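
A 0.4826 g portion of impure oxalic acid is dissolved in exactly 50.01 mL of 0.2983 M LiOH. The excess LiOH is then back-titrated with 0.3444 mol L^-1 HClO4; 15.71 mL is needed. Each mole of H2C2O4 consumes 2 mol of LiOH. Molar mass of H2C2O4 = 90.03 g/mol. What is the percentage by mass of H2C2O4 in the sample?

Total n(LiOH) added = 0.2983 x 0.05001 = 0.01492 mol.
n(HClO4) used = 0.3444 x 0.01571 = 0.005411 mol, which equals the excess n(LiOH).
So n(LiOH) consumed by the sample = 0.01492 - 0.005411 = 0.009507 mol.
n(H2C2O4) = 0.009507 / 2 = 0.004754 mol.
mass H2C2O4 = 0.004754 x 90.03 = 0.4280 g, so %H2C2O4 = 0.4280/0.4826 x 100 = 88.7%.

88.7%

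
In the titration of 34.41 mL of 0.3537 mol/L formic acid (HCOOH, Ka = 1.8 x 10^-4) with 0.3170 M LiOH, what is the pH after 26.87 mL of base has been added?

4.11

Initial n(HCOOH) = 0.3537 x 0.03441 = 0.01217 mol.
n(LiOH) added = 0.3170 x 0.02687 = 0.008518 mol, converting that many moles of HCOOH to HCOO-.
Remaining n(HCOOH) = 0.003653 mol; n(HCOO-) = 0.008518 mol.
By Henderson-Hasselbalch, pH = pKa + log([A^-]/[HA]) = 3.74 + log(0.008518/0.003653) = 3.74 + (+0.37) = 4.11.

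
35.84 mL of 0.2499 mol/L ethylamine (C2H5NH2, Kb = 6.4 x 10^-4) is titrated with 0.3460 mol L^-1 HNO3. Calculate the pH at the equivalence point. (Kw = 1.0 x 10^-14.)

n(C2H5NH2) = 0.2499 x 0.03584 = 0.008956 mol; V(HNO3) at equivalence = 0.008956/0.3460 = 0.02589 L.
At equivalence the base is fully converted to C2H5NH3+; total volume = 0.06173 L, so [C2H5NH3+] = 0.008956/0.06173 = 0.1451 M.
Ka(C2H5NH3+) = Kw/Kb = 1.0e-14 / 6.4 x 10^-4 = 1.56e-11.
[H^+] = sqrt(Ka x [C2H5NH3+]) = sqrt(1.56e-11 x 0.1451) = 1.51e-6 M.
pH = -log(1.51e-6) = 5.82.

5.82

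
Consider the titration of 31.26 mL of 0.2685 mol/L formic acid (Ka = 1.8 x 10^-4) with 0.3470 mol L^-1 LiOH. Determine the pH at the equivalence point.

8.46

n(HCOOH) = 0.2685 x 0.03126 = 0.008393 mol; V(LiOH) at equivalence = 0.008393/0.3470 = 0.02419 L.
At equivalence all the acid is converted to HCOO-; total volume = 0.03126 + 0.02419 = 0.05545 L, so [HCOO-] = 0.008393/0.05545 = 0.1514 M.
Kb = Kw/Ka = 1.0e-14 / 1.8 x 10^-4 = 5.56e-11.
[OH^-] = sqrt(Kb x [HCOO-]) = sqrt(5.56e-11 x 0.1514) = 2.90e-6 M.
pOH = 5.54, so pH = 14.00 - 5.54 = 8.46.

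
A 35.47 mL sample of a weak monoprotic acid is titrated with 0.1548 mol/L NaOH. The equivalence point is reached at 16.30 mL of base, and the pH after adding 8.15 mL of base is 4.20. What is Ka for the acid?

8.15 mL is half of the equivalence volume, so this is the half-equivalence point where [HA] = [A^-].
At half-equivalence pH = pKa, so pKa = 4.20.
Ka = 10^(-4.20) = 6.3 x 10^-5.

6.3 x 10^-5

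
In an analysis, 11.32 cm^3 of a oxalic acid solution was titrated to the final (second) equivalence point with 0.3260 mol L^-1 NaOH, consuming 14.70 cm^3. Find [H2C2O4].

n(NaOH) = 0.3260 x 0.01470 = 0.004792 mol.
At the final (second) equivalence point, 2 mol OH^- react per mol H2C2O4, so n(H2C2O4) = 0.004792 / 2 = 0.002396 mol.
[H2C2O4] = 0.002396 / 0.01132 L = 0.212 M.

0.212 M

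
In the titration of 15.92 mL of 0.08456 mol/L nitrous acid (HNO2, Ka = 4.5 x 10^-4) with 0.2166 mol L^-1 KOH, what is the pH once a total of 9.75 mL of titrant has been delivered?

12.47

n(acid) = 0.08456 x 0.01592 = 0.001346 mol; n(KOH) added = 0.2166 x 0.009750 = 0.002112 mol.
Base is in excess by 0.002112 - 0.001346 = 0.0007657 mol in a total volume of 0.02567 L.
[OH^-] = 0.0007657/0.02567 = 0.02983 M, so pOH = 1.53 and pH = 14.00 - 1.53 = 12.47.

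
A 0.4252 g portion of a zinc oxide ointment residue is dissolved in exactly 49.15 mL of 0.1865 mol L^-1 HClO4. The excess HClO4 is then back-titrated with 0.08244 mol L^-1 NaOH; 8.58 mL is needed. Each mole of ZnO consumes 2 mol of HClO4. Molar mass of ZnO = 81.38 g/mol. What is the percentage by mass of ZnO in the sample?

Total n(HClO4) added = 0.1865 x 0.04915 = 0.009166 mol.
n(NaOH) used = 0.08244 x 0.008580 = 0.0007073 mol, which equals the excess n(HClO4).
So n(HClO4) consumed by the sample = 0.009166 - 0.0007073 = 0.008459 mol.
n(ZnO) = 0.008459 / 2 = 0.004230 mol.
mass ZnO = 0.004230 x 81.38 = 0.3442 g, so %ZnO = 0.3442/0.4252 x 100 = 81.0%.

81.0%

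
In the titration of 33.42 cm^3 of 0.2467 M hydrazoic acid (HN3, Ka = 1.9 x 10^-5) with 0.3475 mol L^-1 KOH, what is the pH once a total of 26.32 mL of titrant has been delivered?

n(acid) = 0.2467 x 0.03342 = 0.008245 mol; n(KOH) added = 0.3475 x 0.02632 = 0.009146 mol.
Base is in excess by 0.009146 - 0.008245 = 0.0009015 mol in a total volume of 0.05974 L.
[OH^-] = 0.0009015/0.05974 = 0.01509 M, so pOH = 1.82 and pH = 14.00 - 1.82 = 12.18.

12.18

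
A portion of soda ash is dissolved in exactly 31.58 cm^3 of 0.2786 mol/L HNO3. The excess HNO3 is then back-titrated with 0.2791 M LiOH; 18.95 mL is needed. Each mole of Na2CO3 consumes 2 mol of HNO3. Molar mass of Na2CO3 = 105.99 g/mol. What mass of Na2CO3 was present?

Total n(HNO3) added = 0.2786 x 0.03158 = 0.008798 mol.
n(LiOH) used = 0.2791 x 0.01895 = 0.005289 mol, which equals the excess n(HNO3).
So n(HNO3) consumed by the sample = 0.008798 - 0.005289 = 0.003509 mol.
n(Na2CO3) = 0.003509 / 2 = 0.001755 mol.
mass = 0.001755 mol x 105.99 g/mol = 0.186 g.

0.186 g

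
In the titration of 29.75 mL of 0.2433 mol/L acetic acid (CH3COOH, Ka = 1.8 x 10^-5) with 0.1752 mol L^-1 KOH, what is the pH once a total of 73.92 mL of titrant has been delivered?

12.74

n(acid) = 0.2433 x 0.02975 = 0.007238 mol; n(KOH) added = 0.1752 x 0.07392 = 0.01295 mol.
Base is in excess by 0.01295 - 0.007238 = 0.005713 mol in a total volume of 0.1037 L.
[OH^-] = 0.005713/0.1037 = 0.05510 M, so pOH = 1.26 and pH = 14.00 - 1.26 = 12.74.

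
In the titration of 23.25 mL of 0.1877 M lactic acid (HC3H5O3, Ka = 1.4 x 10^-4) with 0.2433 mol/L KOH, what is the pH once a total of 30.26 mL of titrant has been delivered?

n(acid) = 0.1877 x 0.02325 = 0.004364 mol; n(KOH) added = 0.2433 x 0.03026 = 0.007362 mol.
Base is in excess by 0.007362 - 0.004364 = 0.002998 mol in a total volume of 0.05351 L.
[OH^-] = 0.002998/0.05351 = 0.05603 M, so pOH = 1.25 and pH = 14.00 - 1.25 = 12.75.

12.75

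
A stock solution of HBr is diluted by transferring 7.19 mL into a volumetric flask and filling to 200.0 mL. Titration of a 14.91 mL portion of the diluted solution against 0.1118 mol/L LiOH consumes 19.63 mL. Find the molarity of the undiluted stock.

n(LiOH) = 0.1118 x 0.01963 = 0.002195 mol.
n(HBr) in the aliquot = 0.002195 mol.
[diluted HBr] = 0.002195 / 0.01491 = 0.1472 M.
Dilution factor = 200.0/7.190 = 27.82, so [stock] = 0.1472 x 27.82 = 4.09 M.

4.09 M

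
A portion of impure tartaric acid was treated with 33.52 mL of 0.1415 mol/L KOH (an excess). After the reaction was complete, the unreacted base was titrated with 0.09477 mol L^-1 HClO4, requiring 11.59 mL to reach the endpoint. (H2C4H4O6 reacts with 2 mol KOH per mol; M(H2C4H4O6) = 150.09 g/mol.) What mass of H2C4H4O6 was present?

0.274 g

Total n(KOH) added = 0.1415 x 0.03352 = 0.004743 mol.
n(HClO4) used = 0.09477 x 0.01159 = 0.001098 mol, which equals the excess n(KOH).
So n(KOH) consumed by the sample = 0.004743 - 0.001098 = 0.003645 mol.
n(H2C4H4O6) = 0.003645 / 2 = 0.001822 mol.
mass = 0.001822 mol x 150.09 g/mol = 0.274 g.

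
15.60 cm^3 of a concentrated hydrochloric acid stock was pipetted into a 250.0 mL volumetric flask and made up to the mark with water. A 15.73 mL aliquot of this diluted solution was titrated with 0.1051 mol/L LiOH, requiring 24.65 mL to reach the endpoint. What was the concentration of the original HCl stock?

2.64 M

n(LiOH) = 0.1051 x 0.02465 = 0.002591 mol.
n(HCl) in the aliquot = 0.002591 mol.
[diluted HCl] = 0.002591 / 0.01573 = 0.1647 M.
Dilution factor = 250.0/15.60 = 16.03, so [stock] = 0.1647 x 16.03 = 2.64 M.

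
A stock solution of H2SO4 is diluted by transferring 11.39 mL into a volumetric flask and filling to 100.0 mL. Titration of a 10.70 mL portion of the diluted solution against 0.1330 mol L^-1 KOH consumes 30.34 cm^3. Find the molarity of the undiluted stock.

1.66 M

n(KOH) = 0.1330 x 0.03034 = 0.004035 mol.
n(H2SO4) in the aliquot = 0.004035 x 1/2 = 0.002018 mol.
[diluted H2SO4] = 0.002018 / 0.01070 = 0.1886 M.
Dilution factor = 100.0/11.39 = 8.780, so [stock] = 0.1886 x 8.780 = 1.66 M.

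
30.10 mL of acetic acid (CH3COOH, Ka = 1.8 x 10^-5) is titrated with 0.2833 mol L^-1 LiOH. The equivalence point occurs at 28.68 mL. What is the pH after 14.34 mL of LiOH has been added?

4.74

14.34 mL is exactly half the equivalence volume (28.68/2), i.e. the half-equivalence point.
There, n(HA) = n(A^-), so pH = pKa = -log(1.8 x 10^-5) = 4.74.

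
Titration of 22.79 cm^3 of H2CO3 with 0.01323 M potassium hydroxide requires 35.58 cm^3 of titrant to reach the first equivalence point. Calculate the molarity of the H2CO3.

n(KOH) = 0.01323 x 0.03558 = 0.0004707 mol.
At the first equivalence point, 1 mol OH^- react per mol H2CO3, so n(H2CO3) = 0.0004707 / 1 = 0.0004707 mol.
[H2CO3] = 0.0004707 / 0.02279 L = 0.0207 M.

0.0207 M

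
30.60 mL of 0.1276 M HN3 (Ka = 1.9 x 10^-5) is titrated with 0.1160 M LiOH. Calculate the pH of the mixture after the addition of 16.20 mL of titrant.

4.69

Initial n(HN3) = 0.1276 x 0.03060 = 0.003905 mol.
n(LiOH) added = 0.1160 x 0.01620 = 0.001879 mol, converting that many moles of HN3 to N3-.
Remaining n(HN3) = 0.002025 mol; n(N3-) = 0.001879 mol.
By Henderson-Hasselbalch, pH = pKa + log([A^-]/[HA]) = 4.72 + log(0.001879/0.002025) = 4.72 + (-0.03) = 4.69.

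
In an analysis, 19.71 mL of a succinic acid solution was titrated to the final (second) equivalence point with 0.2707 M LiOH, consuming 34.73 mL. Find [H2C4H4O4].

0.238 M

n(LiOH) = 0.2707 x 0.03473 = 0.009401 mol.
At the final (second) equivalence point, 2 mol OH^- react per mol H2C4H4O4, so n(H2C4H4O4) = 0.009401 / 2 = 0.004701 mol.
[H2C4H4O4] = 0.004701 / 0.01971 L = 0.238 M.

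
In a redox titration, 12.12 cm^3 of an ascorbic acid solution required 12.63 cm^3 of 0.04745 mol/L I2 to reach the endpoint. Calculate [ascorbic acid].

0.0494 M

n(I2) = 0.04745 x 0.01263 = 0.0005993 mol.
From the balanced equation, 1 mol I2 reacts with 1 mol ascorbic acid, so n(ascorbic acid) = 0.0005993 x 1/1 = 0.0005993 mol.
[ascorbic acid] = 0.0005993 / 0.01212 L = 0.0494 M.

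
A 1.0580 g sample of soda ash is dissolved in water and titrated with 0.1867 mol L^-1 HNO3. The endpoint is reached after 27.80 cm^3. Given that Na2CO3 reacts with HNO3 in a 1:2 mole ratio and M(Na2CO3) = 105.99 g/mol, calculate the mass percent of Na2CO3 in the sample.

n(HNO3) = 0.1867 x 0.02780 = 0.005190 mol.
n(Na2CO3) = 0.005190 / 2 = 0.002595 mol.
mass of Na2CO3 = 0.002595 x 105.99 = 0.2751 g.
% purity = 0.2751 / 1.0580 x 100 = 26.0%.

26.0%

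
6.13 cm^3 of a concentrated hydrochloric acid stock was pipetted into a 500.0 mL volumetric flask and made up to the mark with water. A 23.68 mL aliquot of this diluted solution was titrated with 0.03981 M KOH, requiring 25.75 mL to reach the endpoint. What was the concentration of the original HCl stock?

3.53 M

n(KOH) = 0.03981 x 0.02575 = 0.001025 mol.
n(HCl) in the aliquot = 0.001025 mol.
[diluted HCl] = 0.001025 / 0.02368 = 0.04329 M.
Dilution factor = 500.0/6.130 = 81.57, so [stock] = 0.04329 x 81.57 = 3.53 M.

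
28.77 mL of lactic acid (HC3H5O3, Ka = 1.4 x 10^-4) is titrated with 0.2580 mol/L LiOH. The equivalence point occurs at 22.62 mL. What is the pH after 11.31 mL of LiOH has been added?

11.31 mL is exactly half the equivalence volume (22.62/2), i.e. the half-equivalence point.
There, n(HA) = n(A^-), so pH = pKa = -log(1.4 x 10^-4) = 3.85.

3.85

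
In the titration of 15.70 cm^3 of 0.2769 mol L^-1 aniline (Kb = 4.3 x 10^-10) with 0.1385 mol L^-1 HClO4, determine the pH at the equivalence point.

2.83

n(C6H5NH2) = 0.2769 x 0.01570 = 0.004347 mol; V(HClO4) at equivalence = 0.004347/0.1385 = 0.03139 L.
At equivalence the base is fully converted to C6H5NH3+; total volume = 0.04709 L, so [C6H5NH3+] = 0.004347/0.04709 = 0.09232 M.
Ka(C6H5NH3+) = Kw/Kb = 1.0e-14 / 4.3 x 10^-10 = 2.33e-5.
[H^+] = sqrt(Ka x [C6H5NH3+]) = sqrt(2.33e-5 x 0.09232) = 0.00147 M.
pH = -log(0.00147) = 2.83.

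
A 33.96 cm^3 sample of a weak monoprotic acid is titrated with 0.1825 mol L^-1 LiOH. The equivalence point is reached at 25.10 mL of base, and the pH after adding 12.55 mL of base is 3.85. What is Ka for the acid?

12.55 mL is half of the equivalence volume, so this is the half-equivalence point where [HA] = [A^-].
At half-equivalence pH = pKa, so pKa = 3.85.
Ka = 10^(-3.85) = 1.4 x 10^-4.

1.4 x 10^-4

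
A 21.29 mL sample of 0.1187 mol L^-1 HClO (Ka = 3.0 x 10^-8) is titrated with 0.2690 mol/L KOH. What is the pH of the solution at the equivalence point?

n(HClO) = 0.1187 x 0.02129 = 0.002527 mol; V(KOH) at equivalence = 0.002527/0.2690 = 0.009395 L.
At equivalence all the acid is converted to ClO-; total volume = 0.02129 + 0.009395 = 0.03068 L, so [ClO-] = 0.002527/0.03068 = 0.08236 M.
Kb = Kw/Ka = 1.0e-14 / 3.0 x 10^-8 = 3.33e-7.
[OH^-] = sqrt(Kb x [ClO-]) = sqrt(3.33e-7 x 0.08236) = 0.000166 M.
pOH = 3.78, so pH = 14.00 - 3.78 = 10.22.

10.22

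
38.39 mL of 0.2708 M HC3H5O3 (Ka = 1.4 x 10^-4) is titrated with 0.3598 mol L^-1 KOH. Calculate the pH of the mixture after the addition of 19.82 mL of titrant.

4.19

Initial n(HC3H5O3) = 0.2708 x 0.03839 = 0.01040 mol.
n(KOH) added = 0.3598 x 0.01982 = 0.007131 mol, converting that many moles of HC3H5O3 to C3H5O3-.
Remaining n(HC3H5O3) = 0.003265 mol; n(C3H5O3-) = 0.007131 mol.
By Henderson-Hasselbalch, pH = pKa + log([A^-]/[HA]) = 3.85 + log(0.007131/0.003265) = 3.85 + (+0.34) = 4.19.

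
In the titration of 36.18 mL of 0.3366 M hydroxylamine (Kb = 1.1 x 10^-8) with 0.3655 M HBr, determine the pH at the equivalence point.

3.40

n(NH2OH) = 0.3366 x 0.03618 = 0.01218 mol; V(HBr) at equivalence = 0.01218/0.3655 = 0.03332 L.
At equivalence the base is fully converted to NH3OH+; total volume = 0.06950 L, so [NH3OH+] = 0.01218/0.06950 = 0.1752 M.
Ka(NH3OH+) = Kw/Kb = 1.0e-14 / 1.1 x 10^-8 = 9.09e-7.
[H^+] = sqrt(Ka x [NH3OH+]) = sqrt(9.09e-7 x 0.1752) = 0.000399 M.
pH = -log(0.000399) = 3.40.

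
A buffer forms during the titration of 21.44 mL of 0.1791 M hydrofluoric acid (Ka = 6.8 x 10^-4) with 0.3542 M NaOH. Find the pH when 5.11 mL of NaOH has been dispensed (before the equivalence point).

Initial n(HF) = 0.1791 x 0.02144 = 0.003840 mol.
n(NaOH) added = 0.3542 x 0.005110 = 0.001810 mol, converting that many moles of HF to F-.
Remaining n(HF) = 0.002030 mol; n(F-) = 0.001810 mol.
By Henderson-Hasselbalch, pH = pKa + log([A^-]/[HA]) = 3.17 + log(0.001810/0.002030) = 3.17 + (-0.05) = 3.12.

3.12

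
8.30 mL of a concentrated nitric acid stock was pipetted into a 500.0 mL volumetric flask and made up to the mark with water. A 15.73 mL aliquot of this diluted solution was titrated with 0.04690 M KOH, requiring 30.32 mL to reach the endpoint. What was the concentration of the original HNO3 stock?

n(KOH) = 0.04690 x 0.03032 = 0.001422 mol.
n(HNO3) in the aliquot = 0.001422 mol.
[diluted HNO3] = 0.001422 / 0.01573 = 0.09040 M.
Dilution factor = 500.0/8.300 = 60.24, so [stock] = 0.09040 x 60.24 = 5.45 M.

5.45 M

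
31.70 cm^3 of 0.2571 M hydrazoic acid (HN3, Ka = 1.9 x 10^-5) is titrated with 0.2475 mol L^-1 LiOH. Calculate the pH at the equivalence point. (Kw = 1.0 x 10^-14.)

n(HN3) = 0.2571 x 0.03170 = 0.008150 mol; V(LiOH) at equivalence = 0.008150/0.2475 = 0.03293 L.
At equivalence all the acid is converted to N3-; total volume = 0.03170 + 0.03293 = 0.06463 L, so [N3-] = 0.008150/0.06463 = 0.1261 M.
Kb = Kw/Ka = 1.0e-14 / 1.9 x 10^-5 = 5.26e-10.
[OH^-] = sqrt(Kb x [N3-]) = sqrt(5.26e-10 x 0.1261) = 8.15e-6 M.
pOH = 5.09, so pH = 14.00 - 5.09 = 8.91.

8.91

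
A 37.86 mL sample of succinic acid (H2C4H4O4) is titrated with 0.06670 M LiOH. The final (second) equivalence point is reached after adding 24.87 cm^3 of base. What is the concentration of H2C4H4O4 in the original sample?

n(LiOH) = 0.06670 x 0.02487 = 0.001659 mol.
At the final (second) equivalence point, 2 mol OH^- react per mol H2C4H4O4, so n(H2C4H4O4) = 0.001659 / 2 = 0.0008294 mol.
[H2C4H4O4] = 0.0008294 / 0.03786 L = 0.0219 M.

0.0219 M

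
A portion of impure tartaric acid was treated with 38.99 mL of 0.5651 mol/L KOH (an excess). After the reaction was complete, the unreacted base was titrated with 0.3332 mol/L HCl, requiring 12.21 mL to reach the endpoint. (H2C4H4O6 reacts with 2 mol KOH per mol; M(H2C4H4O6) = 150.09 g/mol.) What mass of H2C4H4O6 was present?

1.35 g

Total n(KOH) added = 0.5651 x 0.03899 = 0.02203 mol.
n(HCl) used = 0.3332 x 0.01221 = 0.004068 mol, which equals the excess n(KOH).
So n(KOH) consumed by the sample = 0.02203 - 0.004068 = 0.01796 mol.
n(H2C4H4O6) = 0.01796 / 2 = 0.008982 mol.
mass = 0.008982 mol x 150.09 g/mol = 1.35 g.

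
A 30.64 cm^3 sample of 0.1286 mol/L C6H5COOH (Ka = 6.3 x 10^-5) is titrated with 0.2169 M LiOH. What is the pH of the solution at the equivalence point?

n(C6H5COOH) = 0.1286 x 0.03064 = 0.003940 mol; V(LiOH) at equivalence = 0.003940/0.2169 = 0.01817 L.
At equivalence all the acid is converted to C6H5COO-; total volume = 0.03064 + 0.01817 = 0.04881 L, so [C6H5COO-] = 0.003940/0.04881 = 0.08073 M.
Kb = Kw/Ka = 1.0e-14 / 6.3 x 10^-5 = 1.59e-10.
[OH^-] = sqrt(Kb x [C6H5COO-]) = sqrt(1.59e-10 x 0.08073) = 3.58e-6 M.
pOH = 5.45, so pH = 14.00 - 5.45 = 8.55.

8.55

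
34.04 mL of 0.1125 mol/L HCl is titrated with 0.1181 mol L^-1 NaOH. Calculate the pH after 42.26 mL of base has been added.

12.18

n(acid) = 0.1125 x 0.03404 = 0.003830 mol; n(NaOH) added = 0.1181 x 0.04226 = 0.004991 mol.
Base is in excess by 0.004991 - 0.003830 = 0.001161 mol in a total volume of 0.07630 L.
[OH^-] = 0.001161/0.07630 = 0.01522 M, so pOH = 1.82 and pH = 14.00 - 1.82 = 12.18.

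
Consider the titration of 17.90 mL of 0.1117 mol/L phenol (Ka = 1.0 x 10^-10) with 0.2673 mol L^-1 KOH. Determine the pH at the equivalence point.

11.45

n(C6H5OH) = 0.1117 x 0.01790 = 0.001999 mol; V(KOH) at equivalence = 0.001999/0.2673 = 0.007480 L.
At equivalence all the acid is converted to C6H5O-; total volume = 0.01790 + 0.007480 = 0.02538 L, so [C6H5O-] = 0.001999/0.02538 = 0.07878 M.
Kb = Kw/Ka = 1.0e-14 / 1.0 x 10^-10 = 0.000100.
[OH^-] = sqrt(Kb x [C6H5O-]) = sqrt(0.000100 x 0.07878) = 0.00281 M.
pOH = 2.55, so pH = 14.00 - 2.55 = 11.45.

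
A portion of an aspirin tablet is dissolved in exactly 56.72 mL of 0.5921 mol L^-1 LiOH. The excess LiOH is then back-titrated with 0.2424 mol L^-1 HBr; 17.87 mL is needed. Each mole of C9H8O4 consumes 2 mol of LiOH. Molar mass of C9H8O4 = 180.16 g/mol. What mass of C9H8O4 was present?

2.64 g

Total n(LiOH) added = 0.5921 x 0.05672 = 0.03358 mol.
n(HBr) used = 0.2424 x 0.01787 = 0.004332 mol, which equals the excess n(LiOH).
So n(LiOH) consumed by the sample = 0.03358 - 0.004332 = 0.02925 mol.
n(C9H8O4) = 0.02925 / 2 = 0.01463 mol.
mass = 0.01463 mol x 180.16 g/mol = 2.64 g.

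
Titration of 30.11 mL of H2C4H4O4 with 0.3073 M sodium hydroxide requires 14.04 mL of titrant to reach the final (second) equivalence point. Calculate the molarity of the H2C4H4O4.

0.0716 M

n(NaOH) = 0.3073 x 0.01404 = 0.004314 mol.
At the final (second) equivalence point, 2 mol OH^- react per mol H2C4H4O4, so n(H2C4H4O4) = 0.004314 / 2 = 0.002157 mol.
[H2C4H4O4] = 0.002157 / 0.03011 L = 0.0716 M.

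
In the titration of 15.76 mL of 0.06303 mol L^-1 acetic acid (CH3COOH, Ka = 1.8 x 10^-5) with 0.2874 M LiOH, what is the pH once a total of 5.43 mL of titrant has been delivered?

12.43

n(acid) = 0.06303 x 0.01576 = 0.0009934 mol; n(LiOH) added = 0.2874 x 0.005430 = 0.001561 mol.
Base is in excess by 0.001561 - 0.0009934 = 0.0005672 mol in a total volume of 0.02119 L.
[OH^-] = 0.0005672/0.02119 = 0.02677 M, so pOH = 1.57 and pH = 14.00 - 1.57 = 12.43.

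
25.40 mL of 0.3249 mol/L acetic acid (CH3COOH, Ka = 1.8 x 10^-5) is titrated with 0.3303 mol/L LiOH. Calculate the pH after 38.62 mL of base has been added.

n(acid) = 0.3249 x 0.02540 = 0.008252 mol; n(LiOH) added = 0.3303 x 0.03862 = 0.01276 mol.
Base is in excess by 0.01276 - 0.008252 = 0.004504 mol in a total volume of 0.06402 L.
[OH^-] = 0.004504/0.06402 = 0.07035 M, so pOH = 1.15 and pH = 14.00 - 1.15 = 12.85.

12.85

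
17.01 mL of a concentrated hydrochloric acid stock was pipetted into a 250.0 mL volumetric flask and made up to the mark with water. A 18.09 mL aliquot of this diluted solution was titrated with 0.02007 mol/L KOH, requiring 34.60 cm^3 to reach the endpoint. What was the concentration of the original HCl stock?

0.564 M

n(KOH) = 0.02007 x 0.03460 = 0.0006944 mol.
n(HCl) in the aliquot = 0.0006944 mol.
[diluted HCl] = 0.0006944 / 0.01809 = 0.03839 M.
Dilution factor = 250.0/17.01 = 14.70, so [stock] = 0.03839 x 14.70 = 0.564 M.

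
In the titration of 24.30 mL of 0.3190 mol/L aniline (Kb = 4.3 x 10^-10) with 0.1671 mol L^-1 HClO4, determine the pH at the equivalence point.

2.80

n(C6H5NH2) = 0.3190 x 0.02430 = 0.007752 mol; V(HClO4) at equivalence = 0.007752/0.1671 = 0.04639 L.
At equivalence the base is fully converted to C6H5NH3+; total volume = 0.07069 L, so [C6H5NH3+] = 0.007752/0.07069 = 0.1097 M.
Ka(C6H5NH3+) = Kw/Kb = 1.0e-14 / 4.3 x 10^-10 = 2.33e-5.
[H^+] = sqrt(Ka x [C6H5NH3+]) = sqrt(2.33e-5 x 0.1097) = 0.00160 M.
pH = -log(0.00160) = 2.80.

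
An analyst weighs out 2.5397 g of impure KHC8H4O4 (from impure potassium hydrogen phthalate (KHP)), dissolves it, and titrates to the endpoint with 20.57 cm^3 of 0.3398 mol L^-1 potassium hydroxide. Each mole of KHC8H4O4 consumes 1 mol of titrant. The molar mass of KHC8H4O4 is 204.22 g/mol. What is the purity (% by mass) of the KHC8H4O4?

56.2%

n(KOH) = 0.3398 x 0.02057 = 0.006990 mol.
n(KHC8H4O4) = 0.006990 / 1 = 0.006990 mol.
mass of KHC8H4O4 = 0.006990 x 204.22 = 1.427 g.
% purity = 1.427 / 2.5397 x 100 = 56.2%.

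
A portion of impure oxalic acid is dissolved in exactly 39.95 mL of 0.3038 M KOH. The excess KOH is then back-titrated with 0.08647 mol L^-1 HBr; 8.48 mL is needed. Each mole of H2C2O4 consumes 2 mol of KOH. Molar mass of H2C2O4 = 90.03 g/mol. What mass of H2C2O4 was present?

Total n(KOH) added = 0.3038 x 0.03995 = 0.01214 mol.
n(HBr) used = 0.08647 x 0.008480 = 0.0007333 mol, which equals the excess n(KOH).
So n(KOH) consumed by the sample = 0.01214 - 0.0007333 = 0.01140 mol.
n(H2C2O4) = 0.01140 / 2 = 0.005702 mol.
mass = 0.005702 mol x 90.03 g/mol = 0.513 g.

0.513 g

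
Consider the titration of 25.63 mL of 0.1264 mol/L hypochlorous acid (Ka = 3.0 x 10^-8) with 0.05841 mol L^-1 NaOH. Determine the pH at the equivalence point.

n(HClO) = 0.1264 x 0.02563 = 0.003240 mol; V(NaOH) at equivalence = 0.003240/0.05841 = 0.05546 L.
At equivalence all the acid is converted to ClO-; total volume = 0.02563 + 0.05546 = 0.08109 L, so [ClO-] = 0.003240/0.08109 = 0.03995 M.
Kb = Kw/Ka = 1.0e-14 / 3.0 x 10^-8 = 3.33e-7.
[OH^-] = sqrt(Kb x [ClO-]) = sqrt(3.33e-7 x 0.03995) = 0.000115 M.
pOH = 3.94, so pH = 14.00 - 3.94 = 10.06.

10.06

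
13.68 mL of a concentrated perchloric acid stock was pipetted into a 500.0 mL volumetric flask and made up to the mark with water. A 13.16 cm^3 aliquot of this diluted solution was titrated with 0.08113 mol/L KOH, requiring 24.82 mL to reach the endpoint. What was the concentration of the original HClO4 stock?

5.59 M

n(KOH) = 0.08113 x 0.02482 = 0.002014 mol.
n(HClO4) in the aliquot = 0.002014 mol.
[diluted HClO4] = 0.002014 / 0.01316 = 0.1530 M.
Dilution factor = 500.0/13.68 = 36.55, so [stock] = 0.1530 x 36.55 = 5.59 M.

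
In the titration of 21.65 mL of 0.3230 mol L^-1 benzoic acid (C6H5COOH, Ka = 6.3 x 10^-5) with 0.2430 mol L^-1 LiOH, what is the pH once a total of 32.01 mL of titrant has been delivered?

12.17

n(acid) = 0.3230 x 0.02165 = 0.006993 mol; n(LiOH) added = 0.2430 x 0.03201 = 0.007778 mol.
Base is in excess by 0.007778 - 0.006993 = 0.0007855 mol in a total volume of 0.05366 L.
[OH^-] = 0.0007855/0.05366 = 0.01464 M, so pOH = 1.83 and pH = 14.00 - 1.83 = 12.17.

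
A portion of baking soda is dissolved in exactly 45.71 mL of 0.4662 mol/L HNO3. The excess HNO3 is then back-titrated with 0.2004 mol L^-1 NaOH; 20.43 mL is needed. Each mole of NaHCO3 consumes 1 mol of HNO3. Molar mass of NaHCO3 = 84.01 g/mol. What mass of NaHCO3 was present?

1.45 g

Total n(HNO3) added = 0.4662 x 0.04571 = 0.02131 mol.
n(NaOH) used = 0.2004 x 0.02043 = 0.004094 mol, which equals the excess n(HNO3).
So n(HNO3) consumed by the sample = 0.02131 - 0.004094 = 0.01722 mol.
n(NaHCO3) = 0.01722 / 1 = 0.01722 mol.
mass = 0.01722 mol x 84.01 g/mol = 1.45 g.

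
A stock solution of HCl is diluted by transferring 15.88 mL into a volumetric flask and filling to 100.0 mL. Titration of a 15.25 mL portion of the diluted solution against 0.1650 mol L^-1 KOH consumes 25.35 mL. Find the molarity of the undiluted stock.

n(KOH) = 0.1650 x 0.02535 = 0.004183 mol.
n(HCl) in the aliquot = 0.004183 mol.
[diluted HCl] = 0.004183 / 0.01525 = 0.2743 M.
Dilution factor = 100.0/15.88 = 6.297, so [stock] = 0.2743 x 6.297 = 1.73 M.

1.73 M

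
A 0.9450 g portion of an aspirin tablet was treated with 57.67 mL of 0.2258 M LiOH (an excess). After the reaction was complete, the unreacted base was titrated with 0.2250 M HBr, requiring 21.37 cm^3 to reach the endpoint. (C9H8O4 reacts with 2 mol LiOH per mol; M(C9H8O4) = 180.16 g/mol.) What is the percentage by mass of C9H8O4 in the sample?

78.3%

Total n(LiOH) added = 0.2258 x 0.05767 = 0.01302 mol.
n(HBr) used = 0.2250 x 0.02137 = 0.004808 mol, which equals the excess n(LiOH).
So n(LiOH) consumed by the sample = 0.01302 - 0.004808 = 0.008214 mol.
n(C9H8O4) = 0.008214 / 2 = 0.004107 mol.
mass C9H8O4 = 0.004107 x 180.16 = 0.7399 g, so %C9H8O4 = 0.7399/0.9450 x 100 = 78.3%.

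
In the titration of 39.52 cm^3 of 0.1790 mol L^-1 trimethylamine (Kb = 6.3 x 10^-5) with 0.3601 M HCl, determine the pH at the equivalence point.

n((CH3)3N) = 0.1790 x 0.03952 = 0.007074 mol; V(HCl) at equivalence = 0.007074/0.3601 = 0.01964 L.
At equivalence the base is fully converted to (CH3)3NH+; total volume = 0.05916 L, so [(CH3)3NH+] = 0.007074/0.05916 = 0.1196 M.
Ka((CH3)3NH+) = Kw/Kb = 1.0e-14 / 6.3 x 10^-5 = 1.59e-10.
[H^+] = sqrt(Ka x [(CH3)3NH+]) = sqrt(1.59e-10 x 0.1196) = 4.36e-6 M.
pH = -log(4.36e-6) = 5.36.

5.36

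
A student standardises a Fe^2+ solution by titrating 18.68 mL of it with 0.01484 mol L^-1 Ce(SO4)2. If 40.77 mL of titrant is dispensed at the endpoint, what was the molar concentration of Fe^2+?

n(Ce(SO4)2) = 0.01484 x 0.04077 = 0.0006050 mol.
From the balanced equation, 1 mol Ce(SO4)2 reacts with 1 mol Fe^2+, so n(Fe^2+) = 0.0006050 x 1/1 = 0.0006050 mol.
[Fe^2+] = 0.0006050 / 0.01868 L = 0.0324 M.

0.0324 M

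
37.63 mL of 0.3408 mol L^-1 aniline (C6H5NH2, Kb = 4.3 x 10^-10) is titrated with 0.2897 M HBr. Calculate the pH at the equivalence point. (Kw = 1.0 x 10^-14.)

2.72

n(C6H5NH2) = 0.3408 x 0.03763 = 0.01282 mol; V(HBr) at equivalence = 0.01282/0.2897 = 0.04427 L.
At equivalence the base is fully converted to C6H5NH3+; total volume = 0.08190 L, so [C6H5NH3+] = 0.01282/0.08190 = 0.1566 M.
Ka(C6H5NH3+) = Kw/Kb = 1.0e-14 / 4.3 x 10^-10 = 2.33e-5.
[H^+] = sqrt(Ka x [C6H5NH3+]) = sqrt(2.33e-5 x 0.1566) = 0.00191 M.
pH = -log(0.00191) = 2.72.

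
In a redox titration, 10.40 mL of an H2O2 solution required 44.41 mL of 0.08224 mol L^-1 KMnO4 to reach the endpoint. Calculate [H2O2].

n(KMnO4) = 0.08224 x 0.04441 = 0.003652 mol.
From the balanced equation, 2 mol KMnO4 reacts with 5 mol H2O2, so n(H2O2) = 0.003652 x 5/2 = 0.009131 mol.
[H2O2] = 0.009131 / 0.01040 L = 0.878 M.

0.878 M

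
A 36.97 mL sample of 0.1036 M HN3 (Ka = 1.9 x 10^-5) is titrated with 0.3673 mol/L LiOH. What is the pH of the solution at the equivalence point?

n(HN3) = 0.1036 x 0.03697 = 0.003830 mol; V(LiOH) at equivalence = 0.003830/0.3673 = 0.01043 L.
At equivalence all the acid is converted to N3-; total volume = 0.03697 + 0.01043 = 0.04740 L, so [N3-] = 0.003830/0.04740 = 0.08081 M.
Kb = Kw/Ka = 1.0e-14 / 1.9 x 10^-5 = 5.26e-10.
[OH^-] = sqrt(Kb x [N3-]) = sqrt(5.26e-10 x 0.08081) = 6.52e-6 M.
pOH = 5.19, so pH = 14.00 - 5.19 = 8.81.

8.81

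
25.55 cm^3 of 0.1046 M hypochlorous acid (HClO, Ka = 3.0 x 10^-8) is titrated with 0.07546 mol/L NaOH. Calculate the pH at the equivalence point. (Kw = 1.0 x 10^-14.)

10.08

n(HClO) = 0.1046 x 0.02555 = 0.002673 mol; V(NaOH) at equivalence = 0.002673/0.07546 = 0.03542 L.
At equivalence all the acid is converted to ClO-; total volume = 0.02555 + 0.03542 = 0.06097 L, so [ClO-] = 0.002673/0.06097 = 0.04384 M.
Kb = Kw/Ka = 1.0e-14 / 3.0 x 10^-8 = 3.33e-7.
[OH^-] = sqrt(Kb x [ClO-]) = sqrt(3.33e-7 x 0.04384) = 0.000121 M.
pOH = 3.92, so pH = 14.00 - 3.92 = 10.08.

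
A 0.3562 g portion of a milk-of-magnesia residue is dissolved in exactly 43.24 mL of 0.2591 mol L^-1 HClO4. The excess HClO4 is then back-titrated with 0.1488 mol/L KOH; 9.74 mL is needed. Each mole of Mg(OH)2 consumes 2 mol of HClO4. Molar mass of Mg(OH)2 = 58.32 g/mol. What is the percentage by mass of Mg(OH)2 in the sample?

79.9%

Total n(HClO4) added = 0.2591 x 0.04324 = 0.01120 mol.
n(KOH) used = 0.1488 x 0.009740 = 0.001449 mol, which equals the excess n(HClO4).
So n(HClO4) consumed by the sample = 0.01120 - 0.001449 = 0.009754 mol.
n(Mg(OH)2) = 0.009754 / 2 = 0.004877 mol.
mass Mg(OH)2 = 0.004877 x 58.32 = 0.2844 g, so %Mg(OH)2 = 0.2844/0.3562 x 100 = 79.9%.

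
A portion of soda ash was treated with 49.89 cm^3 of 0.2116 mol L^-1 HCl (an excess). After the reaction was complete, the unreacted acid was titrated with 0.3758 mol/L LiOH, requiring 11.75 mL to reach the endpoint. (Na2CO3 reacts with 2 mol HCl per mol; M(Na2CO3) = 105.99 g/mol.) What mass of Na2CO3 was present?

0.325 g

Total n(HCl) added = 0.2116 x 0.04989 = 0.01056 mol.
n(LiOH) used = 0.3758 x 0.01175 = 0.004416 mol, which equals the excess n(HCl).
So n(HCl) consumed by the sample = 0.01056 - 0.004416 = 0.006141 mol.
n(Na2CO3) = 0.006141 / 2 = 0.003071 mol.
mass = 0.003071 mol x 105.99 g/mol = 0.325 g.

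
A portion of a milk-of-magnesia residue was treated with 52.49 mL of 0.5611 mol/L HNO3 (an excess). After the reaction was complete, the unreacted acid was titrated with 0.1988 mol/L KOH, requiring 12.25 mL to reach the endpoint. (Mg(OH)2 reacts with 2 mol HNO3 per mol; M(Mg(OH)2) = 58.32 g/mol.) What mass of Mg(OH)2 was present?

0.788 g

Total n(HNO3) added = 0.5611 x 0.05249 = 0.02945 mol.
n(KOH) used = 0.1988 x 0.01225 = 0.002435 mol, which equals the excess n(HNO3).
So n(HNO3) consumed by the sample = 0.02945 - 0.002435 = 0.02702 mol.
n(Mg(OH)2) = 0.02702 / 2 = 0.01351 mol.
mass = 0.01351 mol x 58.32 g/mol = 0.788 g.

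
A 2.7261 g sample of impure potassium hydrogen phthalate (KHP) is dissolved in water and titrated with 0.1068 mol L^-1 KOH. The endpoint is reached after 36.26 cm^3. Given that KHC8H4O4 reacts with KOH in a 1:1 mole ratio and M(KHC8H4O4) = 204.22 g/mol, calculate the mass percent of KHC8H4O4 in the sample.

29.0%

n(KOH) = 0.1068 x 0.03626 = 0.003873 mol.
n(KHC8H4O4) = 0.003873 / 1 = 0.003873 mol.
mass of KHC8H4O4 = 0.003873 x 204.22 = 0.7909 g.
% purity = 0.7909 / 2.7261 x 100 = 29.0%.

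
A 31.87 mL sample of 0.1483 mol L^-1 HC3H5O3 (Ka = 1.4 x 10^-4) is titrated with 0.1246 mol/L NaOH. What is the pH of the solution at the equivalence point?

n(HC3H5O3) = 0.1483 x 0.03187 = 0.004726 mol; V(NaOH) at equivalence = 0.004726/0.1246 = 0.03793 L.
At equivalence all the acid is converted to C3H5O3-; total volume = 0.03187 + 0.03793 = 0.06980 L, so [C3H5O3-] = 0.004726/0.06980 = 0.06771 M.
Kb = Kw/Ka = 1.0e-14 / 1.4 x 10^-4 = 7.14e-11.
[OH^-] = sqrt(Kb x [C3H5O3-]) = sqrt(7.14e-11 x 0.06771) = 2.20e-6 M.
pOH = 5.66, so pH = 14.00 - 5.66 = 8.34.

8.34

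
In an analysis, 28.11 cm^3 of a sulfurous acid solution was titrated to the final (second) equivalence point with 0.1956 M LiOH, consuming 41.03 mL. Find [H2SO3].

n(LiOH) = 0.1956 x 0.04103 = 0.008025 mol.
At the final (second) equivalence point, 2 mol OH^- react per mol H2SO3, so n(H2SO3) = 0.008025 / 2 = 0.004013 mol.
[H2SO3] = 0.004013 / 0.02811 L = 0.143 M.

0.143 M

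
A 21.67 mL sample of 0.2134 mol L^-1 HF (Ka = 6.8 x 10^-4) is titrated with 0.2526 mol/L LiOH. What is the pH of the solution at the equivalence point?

8.12

n(HF) = 0.2134 x 0.02167 = 0.004624 mol; V(LiOH) at equivalence = 0.004624/0.2526 = 0.01831 L.
At equivalence all the acid is converted to F-; total volume = 0.02167 + 0.01831 = 0.03998 L, so [F-] = 0.004624/0.03998 = 0.1157 M.
Kb = Kw/Ka = 1.0e-14 / 6.8 x 10^-4 = 1.47e-11.
[OH^-] = sqrt(Kb x [F-]) = sqrt(1.47e-11 x 0.1157) = 1.30e-6 M.
pOH = 5.88, so pH = 14.00 - 5.88 = 8.12.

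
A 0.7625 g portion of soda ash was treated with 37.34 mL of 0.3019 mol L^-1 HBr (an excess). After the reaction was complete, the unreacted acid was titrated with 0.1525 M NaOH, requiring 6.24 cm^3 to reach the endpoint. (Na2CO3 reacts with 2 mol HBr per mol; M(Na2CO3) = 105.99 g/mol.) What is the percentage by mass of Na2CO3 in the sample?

71.7%

Total n(HBr) added = 0.3019 x 0.03734 = 0.01127 mol.
n(NaOH) used = 0.1525 x 0.006240 = 0.0009516 mol, which equals the excess n(HBr).
So n(HBr) consumed by the sample = 0.01127 - 0.0009516 = 0.01032 mol.
n(Na2CO3) = 0.01032 / 2 = 0.005161 mol.
mass Na2CO3 = 0.005161 x 105.99 = 0.5470 g, so %Na2CO3 = 0.5470/0.7625 x 100 = 71.7%.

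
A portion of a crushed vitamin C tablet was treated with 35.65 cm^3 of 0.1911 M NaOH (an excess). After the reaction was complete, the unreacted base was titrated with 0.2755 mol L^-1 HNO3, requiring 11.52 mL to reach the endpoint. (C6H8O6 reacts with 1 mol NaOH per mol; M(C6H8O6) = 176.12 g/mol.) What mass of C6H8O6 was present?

0.641 g

Total n(NaOH) added = 0.1911 x 0.03565 = 0.006813 mol.
n(HNO3) used = 0.2755 x 0.01152 = 0.003174 mol, which equals the excess n(NaOH).
So n(NaOH) consumed by the sample = 0.006813 - 0.003174 = 0.003639 mol.
n(C6H8O6) = 0.003639 / 1 = 0.003639 mol.
mass = 0.003639 mol x 176.12 g/mol = 0.641 g.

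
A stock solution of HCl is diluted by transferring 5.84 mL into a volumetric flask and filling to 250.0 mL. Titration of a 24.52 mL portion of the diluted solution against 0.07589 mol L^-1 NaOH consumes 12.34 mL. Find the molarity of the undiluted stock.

n(NaOH) = 0.07589 x 0.01234 = 0.0009365 mol.
n(HCl) in the aliquot = 0.0009365 mol.
[diluted HCl] = 0.0009365 / 0.02452 = 0.03819 M.
Dilution factor = 250.0/5.840 = 42.81, so [stock] = 0.03819 x 42.81 = 1.63 M.

1.63 M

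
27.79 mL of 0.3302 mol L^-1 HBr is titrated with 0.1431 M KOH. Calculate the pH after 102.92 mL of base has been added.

n(acid) = 0.3302 x 0.02779 = 0.009176 mol; n(KOH) added = 0.1431 x 0.1029 = 0.01473 mol.
Base is in excess by 0.01473 - 0.009176 = 0.005552 mol in a total volume of 0.1307 L.
[OH^-] = 0.005552/0.1307 = 0.04247 M, so pOH = 1.37 and pH = 14.00 - 1.37 = 12.63.

12.63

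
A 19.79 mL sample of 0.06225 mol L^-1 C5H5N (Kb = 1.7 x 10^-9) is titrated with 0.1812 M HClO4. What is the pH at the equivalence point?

n(C5H5N) = 0.06225 x 0.01979 = 0.001232 mol; V(HClO4) at equivalence = 0.001232/0.1812 = 0.006799 L.
At equivalence the base is fully converted to C5H5NH+; total volume = 0.02659 L, so [C5H5NH+] = 0.001232/0.02659 = 0.04633 M.
Ka(C5H5NH+) = Kw/Kb = 1.0e-14 / 1.7 x 10^-9 = 5.88e-6.
[H^+] = sqrt(Ka x [C5H5NH+]) = sqrt(5.88e-6 x 0.04633) = 0.000522 M.
pH = -log(0.000522) = 3.28.

3.28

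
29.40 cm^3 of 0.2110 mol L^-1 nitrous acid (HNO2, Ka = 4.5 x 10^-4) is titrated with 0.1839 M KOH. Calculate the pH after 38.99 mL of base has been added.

12.15

n(acid) = 0.2110 x 0.02940 = 0.006203 mol; n(KOH) added = 0.1839 x 0.03899 = 0.007170 mol.
Base is in excess by 0.007170 - 0.006203 = 0.0009669 mol in a total volume of 0.06839 L.
[OH^-] = 0.0009669/0.06839 = 0.01414 M, so pOH = 1.85 and pH = 14.00 - 1.85 = 12.15.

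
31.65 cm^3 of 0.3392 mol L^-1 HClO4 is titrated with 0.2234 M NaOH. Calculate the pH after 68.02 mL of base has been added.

12.65

n(acid) = 0.3392 x 0.03165 = 0.01074 mol; n(NaOH) added = 0.2234 x 0.06802 = 0.01520 mol.
Base is in excess by 0.01520 - 0.01074 = 0.004460 mol in a total volume of 0.09967 L.
[OH^-] = 0.004460/0.09967 = 0.04475 M, so pOH = 1.35 and pH = 14.00 - 1.35 = 12.65.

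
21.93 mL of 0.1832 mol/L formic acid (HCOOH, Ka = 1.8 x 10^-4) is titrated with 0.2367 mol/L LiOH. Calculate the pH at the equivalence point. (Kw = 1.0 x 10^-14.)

8.38

n(HCOOH) = 0.1832 x 0.02193 = 0.004018 mol; V(LiOH) at equivalence = 0.004018/0.2367 = 0.01697 L.
At equivalence all the acid is converted to HCOO-; total volume = 0.02193 + 0.01697 = 0.03890 L, so [HCOO-] = 0.004018/0.03890 = 0.1033 M.
Kb = Kw/Ka = 1.0e-14 / 1.8 x 10^-4 = 5.56e-11.
[OH^-] = sqrt(Kb x [HCOO-]) = sqrt(5.56e-11 x 0.1033) = 2.40e-6 M.
pOH = 5.62, so pH = 14.00 - 5.62 = 8.38.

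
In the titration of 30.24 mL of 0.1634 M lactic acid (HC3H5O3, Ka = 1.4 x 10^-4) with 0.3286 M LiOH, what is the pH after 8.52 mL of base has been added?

3.97

Initial n(HC3H5O3) = 0.1634 x 0.03024 = 0.004941 mol.
n(LiOH) added = 0.3286 x 0.008520 = 0.002800 mol, converting that many moles of HC3H5O3 to C3H5O3-.
Remaining n(HC3H5O3) = 0.002142 mol; n(C3H5O3-) = 0.002800 mol.
By Henderson-Hasselbalch, pH = pKa + log([A^-]/[HA]) = 3.85 + log(0.002800/0.002142) = 3.85 + (+0.12) = 3.97.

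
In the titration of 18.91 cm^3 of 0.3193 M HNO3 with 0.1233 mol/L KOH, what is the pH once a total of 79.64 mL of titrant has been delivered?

n(acid) = 0.3193 x 0.01891 = 0.006038 mol; n(KOH) added = 0.1233 x 0.07964 = 0.009820 mol.
Base is in excess by 0.009820 - 0.006038 = 0.003782 mol in a total volume of 0.09855 L.
[OH^-] = 0.003782/0.09855 = 0.03837 M, so pOH = 1.42 and pH = 14.00 - 1.42 = 12.58.

12.58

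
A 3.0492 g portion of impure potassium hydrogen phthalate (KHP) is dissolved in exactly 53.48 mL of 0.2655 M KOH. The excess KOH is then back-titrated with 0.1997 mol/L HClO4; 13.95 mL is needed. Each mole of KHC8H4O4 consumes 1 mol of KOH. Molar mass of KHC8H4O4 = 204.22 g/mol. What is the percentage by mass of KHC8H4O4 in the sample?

Total n(KOH) added = 0.2655 x 0.05348 = 0.01420 mol.
n(HClO4) used = 0.1997 x 0.01395 = 0.002786 mol, which equals the excess n(KOH).
So n(KOH) consumed by the sample = 0.01420 - 0.002786 = 0.01141 mol.
n(KHC8H4O4) = 0.01141 / 1 = 0.01141 mol.
mass KHC8H4O4 = 0.01141 x 204.22 = 2.331 g, so %KHC8H4O4 = 2.331/3.0492 x 100 = 76.4%.

76.4%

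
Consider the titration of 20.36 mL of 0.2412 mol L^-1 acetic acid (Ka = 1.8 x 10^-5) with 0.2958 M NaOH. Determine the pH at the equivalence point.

n(CH3COOH) = 0.2412 x 0.02036 = 0.004911 mol; V(NaOH) at equivalence = 0.004911/0.2958 = 0.01660 L.
At equivalence all the acid is converted to CH3COO-; total volume = 0.02036 + 0.01660 = 0.03696 L, so [CH3COO-] = 0.004911/0.03696 = 0.1329 M.
Kb = Kw/Ka = 1.0e-14 / 1.8 x 10^-5 = 5.56e-10.
[OH^-] = sqrt(Kb x [CH3COO-]) = sqrt(5.56e-10 x 0.1329) = 8.59e-6 M.
pOH = 5.07, so pH = 14.00 - 5.07 = 8.93.

8.93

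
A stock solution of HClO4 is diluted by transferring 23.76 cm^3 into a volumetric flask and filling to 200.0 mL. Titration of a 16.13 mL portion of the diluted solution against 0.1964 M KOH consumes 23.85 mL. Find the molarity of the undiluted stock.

2.44 M

n(KOH) = 0.1964 x 0.02385 = 0.004684 mol.
n(HClO4) in the aliquot = 0.004684 mol.
[diluted HClO4] = 0.004684 / 0.01613 = 0.2904 M.
Dilution factor = 200.0/23.76 = 8.418, so [stock] = 0.2904 x 8.418 = 2.44 M.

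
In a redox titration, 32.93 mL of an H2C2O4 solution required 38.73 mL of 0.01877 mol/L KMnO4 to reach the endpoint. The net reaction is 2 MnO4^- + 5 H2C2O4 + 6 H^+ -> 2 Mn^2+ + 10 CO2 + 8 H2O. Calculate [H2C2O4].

n(KMnO4) = 0.01877 x 0.03873 = 0.0007270 mol.
From the balanced equation, 2 mol KMnO4 reacts with 5 mol H2C2O4, so n(H2C2O4) = 0.0007270 x 5/2 = 0.001817 mol.
[H2C2O4] = 0.001817 / 0.03293 L = 0.0552 M.

0.0552 M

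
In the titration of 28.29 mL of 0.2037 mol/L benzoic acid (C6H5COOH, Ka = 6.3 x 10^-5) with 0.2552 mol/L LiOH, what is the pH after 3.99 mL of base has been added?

Initial n(C6H5COOH) = 0.2037 x 0.02829 = 0.005763 mol.
n(LiOH) added = 0.2552 x 0.003990 = 0.001018 mol, converting that many moles of C6H5COOH to C6H5COO-.
Remaining n(C6H5COOH) = 0.004744 mol; n(C6H5COO-) = 0.001018 mol.
By Henderson-Hasselbalch, pH = pKa + log([A^-]/[HA]) = 4.20 + log(0.001018/0.004744) = 4.20 + (-0.67) = 3.53.

3.53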